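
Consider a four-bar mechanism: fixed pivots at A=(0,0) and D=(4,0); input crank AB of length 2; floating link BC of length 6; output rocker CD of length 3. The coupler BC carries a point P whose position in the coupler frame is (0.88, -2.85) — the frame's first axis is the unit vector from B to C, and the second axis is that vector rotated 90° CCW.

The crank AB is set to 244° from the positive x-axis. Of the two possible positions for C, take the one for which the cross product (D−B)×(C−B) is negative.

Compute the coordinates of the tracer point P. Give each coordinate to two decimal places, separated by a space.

A=(0,0), D=(4.00,0)
B = A + 2.00·(cos244°, sin244°) = (-0.8767, -1.7976)
|BD| = 5.1975
circle(B,6.00) ∩ circle(D,3.00): a=5.1962, h=3.0000
  candidates: C₊=(2.9612,2.8144) cross=15.592; C₋=(5.0363,-2.8153) cross=-15.592
  mode - wants cross < 0 → take C=(5.0363,-2.8153) (cross=-15.592)
ex = (C−B)/|BC| = (0.9855,-0.1696); ey = (0.1696,0.9855)
P = B + 0.88·ex + -2.85·ey = (-0.4929,-4.7556)

-0.49 -4.76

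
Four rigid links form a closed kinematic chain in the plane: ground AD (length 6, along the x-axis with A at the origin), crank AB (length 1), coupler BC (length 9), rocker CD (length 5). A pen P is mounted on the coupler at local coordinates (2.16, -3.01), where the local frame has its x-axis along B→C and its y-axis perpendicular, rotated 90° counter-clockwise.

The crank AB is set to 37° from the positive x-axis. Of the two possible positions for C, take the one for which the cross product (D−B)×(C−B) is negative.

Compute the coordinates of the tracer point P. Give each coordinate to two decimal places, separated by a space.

0.88 -3.10

A=(0,0), D=(6.00,0)
B = A + 1.00·(cos37°, sin37°) = (0.7986, 0.6018)
|BD| = 5.2361
circle(B,9.00) ∩ circle(D,5.00): a=7.9656, h=4.1893
  candidates: C₊=(9.1929,3.8478) cross=21.935; C₋=(8.2299,-4.4752) cross=-21.935
  mode - wants cross < 0 → take C=(8.2299,-4.4752) (cross=-21.935)
ex = (C−B)/|BC| = (0.8257,-0.5641); ey = (0.5641,0.8257)
P = B + 2.16·ex + -3.01·ey = (0.8842,-3.1020)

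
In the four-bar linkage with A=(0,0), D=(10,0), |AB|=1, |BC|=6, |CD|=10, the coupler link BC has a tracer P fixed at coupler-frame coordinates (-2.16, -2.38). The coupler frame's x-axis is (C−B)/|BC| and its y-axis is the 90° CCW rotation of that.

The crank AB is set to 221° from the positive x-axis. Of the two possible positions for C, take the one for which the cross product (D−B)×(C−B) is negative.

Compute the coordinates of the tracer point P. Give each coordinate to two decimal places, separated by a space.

A=(0,0), D=(10.00,0)
B = A + 1.00·(cos221°, sin221°) = (-0.7547, -0.6561)
|BD| = 10.7747
circle(B,6.00) ∩ circle(D,10.00): a=2.4174, h=5.4915
  candidates: C₊=(1.3239,4.9724) cross=59.169; C₋=(1.9926,-5.9901) cross=-59.169
  mode - wants cross < 0 → take C=(1.9926,-5.9901) (cross=-59.169)
ex = (C−B)/|BC| = (0.4579,-0.8890); ey = (0.8890,0.4579)
P = B + -2.16·ex + -2.38·ey = (-3.8596,0.1744)

-3.86 0.17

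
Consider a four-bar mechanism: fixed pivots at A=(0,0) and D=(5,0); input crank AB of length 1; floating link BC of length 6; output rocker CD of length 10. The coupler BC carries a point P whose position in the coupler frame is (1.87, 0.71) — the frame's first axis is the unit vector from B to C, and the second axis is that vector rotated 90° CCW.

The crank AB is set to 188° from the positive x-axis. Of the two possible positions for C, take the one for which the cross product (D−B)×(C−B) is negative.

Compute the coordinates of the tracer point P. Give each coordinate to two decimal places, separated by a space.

A=(0,0), D=(5.00,0)
B = A + 1.00·(cos188°, sin188°) = (-0.9903, -0.1392)
|BD| = 5.9919
circle(B,6.00) ∩ circle(D,10.00): a=-2.3446, h=5.5229
  candidates: C₊=(-3.4625,5.3278) cross=33.093; C₋=(-3.2060,-5.7151) cross=-33.093
  mode - wants cross < 0 → take C=(-3.2060,-5.7151) (cross=-33.093)
ex = (C−B)/|BC| = (-0.3693,-0.9293); ey = (0.9293,-0.3693)
P = B + 1.87·ex + 0.71·ey = (-1.0210,-2.1392)

-1.02 -2.14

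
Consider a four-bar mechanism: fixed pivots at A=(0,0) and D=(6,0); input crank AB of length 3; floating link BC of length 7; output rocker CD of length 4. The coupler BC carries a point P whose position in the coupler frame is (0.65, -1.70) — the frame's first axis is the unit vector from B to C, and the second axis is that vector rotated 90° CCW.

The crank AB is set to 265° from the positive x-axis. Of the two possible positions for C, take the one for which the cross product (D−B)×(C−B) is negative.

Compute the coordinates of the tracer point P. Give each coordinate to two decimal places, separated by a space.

A=(0,0), D=(6.00,0)
B = A + 3.00·(cos265°, sin265°) = (-0.2615, -2.9886)
|BD| = 6.9381
circle(B,7.00) ∩ circle(D,4.00): a=5.8472, h=3.8484
  candidates: C₊=(3.3578,3.0031) cross=26.700; C₋=(6.6732,-3.9429) cross=-26.700
  mode - wants cross < 0 → take C=(6.6732,-3.9429) (cross=-26.700)
ex = (C−B)/|BC| = (0.9907,-0.1363); ey = (0.1363,0.9907)
P = B + 0.65·ex + -1.70·ey = (0.1507,-4.7613)

0.15 -4.76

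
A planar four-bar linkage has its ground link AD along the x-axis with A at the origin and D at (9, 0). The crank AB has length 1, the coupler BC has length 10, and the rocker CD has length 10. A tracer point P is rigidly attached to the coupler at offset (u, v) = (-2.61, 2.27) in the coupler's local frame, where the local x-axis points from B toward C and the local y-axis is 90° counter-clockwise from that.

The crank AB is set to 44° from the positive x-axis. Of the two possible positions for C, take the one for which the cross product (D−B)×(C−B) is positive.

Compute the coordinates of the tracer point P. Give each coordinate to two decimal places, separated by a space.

-2.54 -0.47

A=(0,0), D=(9.00,0)
B = A + 1.00·(cos44°, sin44°) = (0.7193, 0.6947)
|BD| = 8.3097
circle(B,10.00) ∩ circle(D,10.00): a=4.1549, h=9.0960
  candidates: C₊=(5.6201,9.4115) cross=75.585; C₋=(4.0993,-8.7168) cross=-75.585
  mode + wants cross > 0 → take C=(5.6201,9.4115) (cross=75.585)
ex = (C−B)/|BC| = (0.4901,0.8717); ey = (-0.8717,0.4901)
P = B + -2.61·ex + 2.27·ey = (-2.5385,-0.4680)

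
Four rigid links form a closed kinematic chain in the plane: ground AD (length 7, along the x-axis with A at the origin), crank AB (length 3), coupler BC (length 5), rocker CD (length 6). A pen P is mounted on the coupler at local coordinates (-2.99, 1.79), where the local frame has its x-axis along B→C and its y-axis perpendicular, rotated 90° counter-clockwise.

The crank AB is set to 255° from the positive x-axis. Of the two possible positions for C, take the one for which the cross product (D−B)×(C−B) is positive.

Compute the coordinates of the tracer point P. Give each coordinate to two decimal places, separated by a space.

-3.62 -4.91

A=(0,0), D=(7.00,0)
B = A + 3.00·(cos255°, sin255°) = (-0.7765, -2.8978)
|BD| = 8.2988
circle(B,5.00) ∩ circle(D,6.00): a=3.4867, h=3.5837
  candidates: C₊=(1.2394,1.6779) cross=29.741; C₋=(3.7421,-5.0385) cross=-29.741
  mode + wants cross > 0 → take C=(1.2394,1.6779) (cross=29.741)
ex = (C−B)/|BC| = (0.4032,0.9151); ey = (-0.9151,0.4032)
P = B + -2.99·ex + 1.79·ey = (-3.6200,-4.9123)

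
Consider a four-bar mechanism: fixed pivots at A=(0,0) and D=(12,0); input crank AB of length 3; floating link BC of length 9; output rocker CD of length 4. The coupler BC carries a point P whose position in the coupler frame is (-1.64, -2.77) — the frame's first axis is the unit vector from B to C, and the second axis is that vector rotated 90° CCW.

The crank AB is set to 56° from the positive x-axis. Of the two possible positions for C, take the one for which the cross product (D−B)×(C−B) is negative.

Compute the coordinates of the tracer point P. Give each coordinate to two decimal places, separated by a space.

A=(0,0), D=(12.00,0)
B = A + 3.00·(cos56°, sin56°) = (1.6776, 2.4871)
|BD| = 10.6178
circle(B,9.00) ∩ circle(D,4.00): a=8.3698, h=3.3085
  candidates: C₊=(10.5895,3.7431) cross=35.129; C₋=(9.0395,-2.6899) cross=-35.129
  mode - wants cross < 0 → take C=(9.0395,-2.6899) (cross=-35.129)
ex = (C−B)/|BC| = (0.8180,-0.5752); ey = (0.5752,0.8180)
P = B + -1.64·ex + -2.77·ey = (-1.2573,1.1646)

-1.26 1.16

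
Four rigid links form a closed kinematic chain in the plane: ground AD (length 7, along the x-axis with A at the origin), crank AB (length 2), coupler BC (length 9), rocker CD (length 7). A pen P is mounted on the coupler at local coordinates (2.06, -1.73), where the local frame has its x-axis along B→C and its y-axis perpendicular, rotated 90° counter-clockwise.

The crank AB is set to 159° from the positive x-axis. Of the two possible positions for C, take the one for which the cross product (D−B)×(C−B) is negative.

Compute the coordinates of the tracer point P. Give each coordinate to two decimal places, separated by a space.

A=(0,0), D=(7.00,0)
B = A + 2.00·(cos159°, sin159°) = (-1.8672, 0.7167)
|BD| = 8.8961
circle(B,9.00) ∩ circle(D,7.00): a=6.2466, h=6.4792
  candidates: C₊=(4.8811,6.6716) cross=57.640; C₋=(3.8371,-6.2447) cross=-57.640
  mode - wants cross < 0 → take C=(3.8371,-6.2447) (cross=-57.640)
ex = (C−B)/|BC| = (0.6338,-0.7735); ey = (0.7735,0.6338)
P = B + 2.06·ex + -1.73·ey = (-1.8997,-1.9731)

-1.90 -1.97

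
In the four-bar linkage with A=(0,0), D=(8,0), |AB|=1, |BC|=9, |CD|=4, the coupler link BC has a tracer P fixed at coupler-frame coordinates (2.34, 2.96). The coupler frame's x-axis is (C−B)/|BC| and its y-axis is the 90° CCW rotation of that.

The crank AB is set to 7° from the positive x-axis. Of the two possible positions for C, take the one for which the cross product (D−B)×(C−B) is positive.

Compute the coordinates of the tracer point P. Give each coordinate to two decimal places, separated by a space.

1.91 3.78

A=(0,0), D=(8.00,0)
B = A + 1.00·(cos7°, sin7°) = (0.9925, 0.1219)
|BD| = 7.0085
circle(B,9.00) ∩ circle(D,4.00): a=8.1415, h=3.8362
  candidates: C₊=(9.1995,3.8159) cross=26.886; C₋=(9.0661,-3.8553) cross=-26.886
  mode + wants cross > 0 → take C=(9.1995,3.8159) (cross=26.886)
ex = (C−B)/|BC| = (0.9119,0.4104); ey = (-0.4104,0.9119)
P = B + 2.34·ex + 2.96·ey = (1.9114,3.7815)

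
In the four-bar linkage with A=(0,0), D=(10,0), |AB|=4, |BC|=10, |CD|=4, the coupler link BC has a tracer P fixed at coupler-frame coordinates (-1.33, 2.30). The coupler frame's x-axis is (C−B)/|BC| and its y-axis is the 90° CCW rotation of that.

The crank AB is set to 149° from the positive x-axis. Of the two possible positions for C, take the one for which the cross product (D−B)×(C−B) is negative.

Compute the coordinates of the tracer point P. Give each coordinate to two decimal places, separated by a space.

-4.01 4.65

A=(0,0), D=(10.00,0)
B = A + 4.00·(cos149°, sin149°) = (-3.4287, 2.0602)
|BD| = 13.5858
circle(B,10.00) ∩ circle(D,4.00): a=9.8844, h=1.5164
  candidates: C₊=(6.5713,2.0602) cross=20.602; C₋=(6.1114,-0.9376) cross=-20.602
  mode - wants cross < 0 → take C=(6.1114,-0.9376) (cross=-20.602)
ex = (C−B)/|BC| = (0.9540,-0.2998); ey = (0.2998,0.9540)
P = B + -1.33·ex + 2.30·ey = (-4.0080,4.6531)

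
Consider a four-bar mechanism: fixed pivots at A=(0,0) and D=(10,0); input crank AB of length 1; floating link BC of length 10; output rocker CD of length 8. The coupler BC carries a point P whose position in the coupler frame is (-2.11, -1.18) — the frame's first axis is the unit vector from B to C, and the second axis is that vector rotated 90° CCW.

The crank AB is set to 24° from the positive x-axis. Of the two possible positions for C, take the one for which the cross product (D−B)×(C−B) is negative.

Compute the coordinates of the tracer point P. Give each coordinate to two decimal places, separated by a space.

A=(0,0), D=(10.00,0)
B = A + 1.00·(cos24°, sin24°) = (0.9135, 0.4067)
|BD| = 9.0956
circle(B,10.00) ∩ circle(D,8.00): a=6.5268, h=7.5764
  candidates: C₊=(7.7726,7.6837) cross=68.911; C₋=(7.0950,-7.4539) cross=-68.911
  mode - wants cross < 0 → take C=(7.0950,-7.4539) (cross=-68.911)
ex = (C−B)/|BC| = (0.6181,-0.7861); ey = (0.7861,0.6181)
P = B + -2.11·ex + -1.18·ey = (-1.3183,1.3359)

-1.32 1.34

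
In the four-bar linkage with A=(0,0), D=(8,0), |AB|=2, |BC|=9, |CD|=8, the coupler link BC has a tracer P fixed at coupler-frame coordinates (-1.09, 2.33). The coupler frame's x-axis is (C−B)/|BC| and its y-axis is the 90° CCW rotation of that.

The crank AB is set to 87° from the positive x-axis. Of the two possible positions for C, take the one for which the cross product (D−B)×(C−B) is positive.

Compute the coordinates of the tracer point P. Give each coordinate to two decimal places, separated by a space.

A=(0,0), D=(8.00,0)
B = A + 2.00·(cos87°, sin87°) = (0.1047, 1.9973)
|BD| = 8.1440
circle(B,9.00) ∩ circle(D,8.00): a=5.1157, h=7.4047
  candidates: C₊=(6.8801,7.9212) cross=60.304; C₋=(3.2482,-6.4359) cross=-60.304
  mode + wants cross > 0 → take C=(6.8801,7.9212) (cross=60.304)
ex = (C−B)/|BC| = (0.7528,0.6582); ey = (-0.6582,0.7528)
P = B + -1.09·ex + 2.33·ey = (-2.2496,3.0339)

-2.25 3.03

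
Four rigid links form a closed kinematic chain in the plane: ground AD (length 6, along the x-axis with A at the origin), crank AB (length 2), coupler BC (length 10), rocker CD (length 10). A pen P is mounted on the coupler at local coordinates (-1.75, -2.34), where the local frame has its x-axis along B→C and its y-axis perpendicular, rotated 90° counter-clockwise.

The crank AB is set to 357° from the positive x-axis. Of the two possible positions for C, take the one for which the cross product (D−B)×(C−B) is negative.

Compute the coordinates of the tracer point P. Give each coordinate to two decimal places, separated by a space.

-0.68 1.07

A=(0,0), D=(6.00,0)
B = A + 2.00·(cos357°, sin357°) = (1.9973, -0.1047)
|BD| = 4.0041
circle(B,10.00) ∩ circle(D,10.00): a=2.0021, h=9.7975
  candidates: C₊=(3.7425,9.7419) cross=39.230; C₋=(4.2547,-9.8465) cross=-39.230
  mode - wants cross < 0 → take C=(4.2547,-9.8465) (cross=-39.230)
ex = (C−B)/|BC| = (0.2257,-0.9742); ey = (0.9742,0.2257)
P = B + -1.75·ex + -2.34·ey = (-0.6774,1.0719)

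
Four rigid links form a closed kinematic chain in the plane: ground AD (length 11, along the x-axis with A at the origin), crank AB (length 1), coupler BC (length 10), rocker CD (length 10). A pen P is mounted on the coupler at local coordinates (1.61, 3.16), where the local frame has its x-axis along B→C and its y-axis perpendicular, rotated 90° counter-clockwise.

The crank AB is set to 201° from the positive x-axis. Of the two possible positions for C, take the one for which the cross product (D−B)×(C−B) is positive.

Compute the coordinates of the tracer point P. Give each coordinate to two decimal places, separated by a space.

-2.60 2.77

A=(0,0), D=(11.00,0)
B = A + 1.00·(cos201°, sin201°) = (-0.9336, -0.3584)
|BD| = 11.9390
circle(B,10.00) ∩ circle(D,10.00): a=5.9695, h=8.0228
  candidates: C₊=(4.7924,7.8400) cross=95.784; C₋=(5.2740,-8.1984) cross=-95.784
  mode + wants cross > 0 → take C=(4.7924,7.8400) (cross=95.784)
ex = (C−B)/|BC| = (0.5726,0.8198); ey = (-0.8198,0.5726)
P = B + 1.61·ex + 3.16·ey = (-2.6024,2.7710)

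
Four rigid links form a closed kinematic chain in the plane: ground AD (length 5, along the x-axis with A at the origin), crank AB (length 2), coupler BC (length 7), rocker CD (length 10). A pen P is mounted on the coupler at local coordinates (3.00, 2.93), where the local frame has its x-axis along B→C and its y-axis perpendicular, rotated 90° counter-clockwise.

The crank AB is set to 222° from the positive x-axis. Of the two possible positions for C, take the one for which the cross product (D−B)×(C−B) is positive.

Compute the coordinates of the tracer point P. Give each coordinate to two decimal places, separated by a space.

-5.13 0.73

A=(0,0), D=(5.00,0)
B = A + 2.00·(cos222°, sin222°) = (-1.4863, -1.3383)
|BD| = 6.6229
circle(B,7.00) ∩ circle(D,10.00): a=-0.5388, h=6.9792
  candidates: C₊=(-3.4243,5.3881) cross=46.223; C₋=(-0.6037,-8.2824) cross=-46.223
  mode + wants cross > 0 → take C=(-3.4243,5.3881) (cross=46.223)
ex = (C−B)/|BC| = (-0.2769,0.9609); ey = (-0.9609,-0.2769)
P = B + 3.00·ex + 2.93·ey = (-5.1323,0.7333)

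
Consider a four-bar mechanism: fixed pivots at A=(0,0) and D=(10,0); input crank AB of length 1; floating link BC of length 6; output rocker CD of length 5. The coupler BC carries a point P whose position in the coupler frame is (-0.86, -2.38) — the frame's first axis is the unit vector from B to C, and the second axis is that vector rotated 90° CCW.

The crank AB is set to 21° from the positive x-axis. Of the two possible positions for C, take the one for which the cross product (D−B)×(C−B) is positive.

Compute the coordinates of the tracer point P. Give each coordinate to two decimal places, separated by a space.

A=(0,0), D=(10.00,0)
B = A + 1.00·(cos21°, sin21°) = (0.9336, 0.3584)
|BD| = 9.0735
circle(B,6.00) ∩ circle(D,5.00): a=5.1429, h=3.0904
  candidates: C₊=(6.1945,3.2432) cross=28.041; C₋=(5.9504,-2.9327) cross=-28.041
  mode + wants cross > 0 → take C=(6.1945,3.2432) (cross=28.041)
ex = (C−B)/|BC| = (0.8768,0.4808); ey = (-0.4808,0.8768)
P = B + -0.86·ex + -2.38·ey = (1.3238,-2.1420)

1.32 -2.14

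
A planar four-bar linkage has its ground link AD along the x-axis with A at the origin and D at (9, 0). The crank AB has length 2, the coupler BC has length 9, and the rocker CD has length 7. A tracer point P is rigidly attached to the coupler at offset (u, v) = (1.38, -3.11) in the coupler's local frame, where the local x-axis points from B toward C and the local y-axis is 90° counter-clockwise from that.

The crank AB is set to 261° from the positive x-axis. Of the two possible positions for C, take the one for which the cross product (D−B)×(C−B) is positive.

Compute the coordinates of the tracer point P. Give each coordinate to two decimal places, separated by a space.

3.04 -2.55

A=(0,0), D=(9.00,0)
B = A + 2.00·(cos261°, sin261°) = (-0.3129, -1.9754)
|BD| = 9.5201
circle(B,9.00) ∩ circle(D,7.00): a=6.4407, h=6.2863
  candidates: C₊=(4.6833,5.5105) cross=59.846; C₋=(7.2920,-6.7884) cross=-59.846
  mode + wants cross > 0 → take C=(4.6833,5.5105) (cross=59.846)
ex = (C−B)/|BC| = (0.5551,0.8318); ey = (-0.8318,0.5551)
P = B + 1.38·ex + -3.11·ey = (3.0400,-2.5540)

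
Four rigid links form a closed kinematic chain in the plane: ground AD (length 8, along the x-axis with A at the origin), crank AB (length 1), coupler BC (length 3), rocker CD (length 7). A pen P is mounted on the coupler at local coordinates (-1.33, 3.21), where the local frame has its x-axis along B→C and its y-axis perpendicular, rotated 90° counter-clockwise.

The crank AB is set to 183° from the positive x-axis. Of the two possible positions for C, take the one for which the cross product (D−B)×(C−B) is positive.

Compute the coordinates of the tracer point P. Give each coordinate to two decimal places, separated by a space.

-4.11 1.50

A=(0,0), D=(8.00,0)
B = A + 1.00·(cos183°, sin183°) = (-0.9986, -0.0523)
|BD| = 8.9988
circle(B,3.00) ∩ circle(D,7.00): a=2.2769, h=1.9534
  candidates: C₊=(1.2668,1.9143) cross=17.578; C₋=(1.2896,-1.9925) cross=-17.578
  mode + wants cross > 0 → take C=(1.2668,1.9143) (cross=17.578)
ex = (C−B)/|BC| = (0.7552,0.6555); ey = (-0.6555,0.7552)
P = B + -1.33·ex + 3.21·ey = (-4.1073,1.4998)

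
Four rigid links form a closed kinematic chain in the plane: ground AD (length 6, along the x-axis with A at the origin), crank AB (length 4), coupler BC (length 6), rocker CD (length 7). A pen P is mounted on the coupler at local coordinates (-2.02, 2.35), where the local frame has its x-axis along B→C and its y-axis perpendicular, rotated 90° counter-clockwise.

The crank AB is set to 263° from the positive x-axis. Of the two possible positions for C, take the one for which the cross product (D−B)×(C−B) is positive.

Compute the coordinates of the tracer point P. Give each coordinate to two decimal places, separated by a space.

A=(0,0), D=(6.00,0)
B = A + 4.00·(cos263°, sin263°) = (-0.4875, -3.9702)
|BD| = 7.6059
circle(B,6.00) ∩ circle(D,7.00): a=2.9484, h=5.2256
  candidates: C₊=(-0.7004,2.0260) cross=39.746; C₋=(4.7550,-6.8884) cross=-39.746
  mode + wants cross > 0 → take C=(-0.7004,2.0260) (cross=39.746)
ex = (C−B)/|BC| = (-0.0355,0.9994); ey = (-0.9994,-0.0355)
P = B + -2.02·ex + 2.35·ey = (-2.7643,-6.0723)

-2.76 -6.07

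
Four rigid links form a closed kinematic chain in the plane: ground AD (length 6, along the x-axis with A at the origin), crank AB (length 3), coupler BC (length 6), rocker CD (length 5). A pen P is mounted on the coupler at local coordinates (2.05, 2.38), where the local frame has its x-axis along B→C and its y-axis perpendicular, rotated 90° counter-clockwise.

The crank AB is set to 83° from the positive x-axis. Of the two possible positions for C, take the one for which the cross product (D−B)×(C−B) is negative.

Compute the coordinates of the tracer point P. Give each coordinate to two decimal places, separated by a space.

A=(0,0), D=(6.00,0)
B = A + 3.00·(cos83°, sin83°) = (0.3656, 2.9776)
|BD| = 6.3728
circle(B,6.00) ∩ circle(D,5.00): a=4.0494, h=4.4274
  candidates: C₊=(6.0145,5.0000) cross=28.215; C₋=(1.8772,-2.8288) cross=-28.215
  mode - wants cross < 0 → take C=(1.8772,-2.8288) (cross=-28.215)
ex = (C−B)/|BC| = (0.2519,-0.9677); ey = (0.9677,0.2519)
P = B + 2.05·ex + 2.38·ey = (3.1853,1.5933)

3.19 1.59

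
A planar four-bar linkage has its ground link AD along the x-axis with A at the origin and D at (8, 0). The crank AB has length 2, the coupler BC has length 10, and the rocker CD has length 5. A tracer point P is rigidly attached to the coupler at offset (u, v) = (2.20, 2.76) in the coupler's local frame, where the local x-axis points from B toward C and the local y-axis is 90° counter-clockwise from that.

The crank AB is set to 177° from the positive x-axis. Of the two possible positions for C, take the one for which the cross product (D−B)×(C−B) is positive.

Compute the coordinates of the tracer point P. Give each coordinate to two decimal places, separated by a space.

A=(0,0), D=(8.00,0)
B = A + 2.00·(cos177°, sin177°) = (-1.9973, 0.1047)
|BD| = 9.9978
circle(B,10.00) ∩ circle(D,5.00): a=8.7497, h=4.8417
  candidates: C₊=(6.8027,4.8545) cross=48.407; C₋=(6.7013,-4.8284) cross=-48.407
  mode + wants cross > 0 → take C=(6.8027,4.8545) (cross=48.407)
ex = (C−B)/|BC| = (0.8800,0.4750); ey = (-0.4750,0.8800)
P = B + 2.20·ex + 2.76·ey = (-1.3722,3.5784)

-1.37 3.58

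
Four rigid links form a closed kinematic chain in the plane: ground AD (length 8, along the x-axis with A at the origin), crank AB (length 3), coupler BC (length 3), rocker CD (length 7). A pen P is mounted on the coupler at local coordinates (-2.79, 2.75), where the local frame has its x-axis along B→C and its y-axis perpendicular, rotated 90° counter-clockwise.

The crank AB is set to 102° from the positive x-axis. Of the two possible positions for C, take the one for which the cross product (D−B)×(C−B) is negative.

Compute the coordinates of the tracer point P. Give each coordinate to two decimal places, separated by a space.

A=(0,0), D=(8.00,0)
B = A + 3.00·(cos102°, sin102°) = (-0.6237, 2.9344)
|BD| = 9.1093
circle(B,3.00) ∩ circle(D,7.00): a=2.3591, h=1.8533
  candidates: C₊=(2.2066,3.9290) cross=16.882; C₋=(1.0126,0.4200) cross=-16.882
  mode - wants cross < 0 → take C=(1.0126,0.4200) (cross=-16.882)
ex = (C−B)/|BC| = (0.5454,-0.8381); ey = (0.8381,0.5454)
P = B + -2.79·ex + 2.75·ey = (0.1594,6.7728)

0.16 6.77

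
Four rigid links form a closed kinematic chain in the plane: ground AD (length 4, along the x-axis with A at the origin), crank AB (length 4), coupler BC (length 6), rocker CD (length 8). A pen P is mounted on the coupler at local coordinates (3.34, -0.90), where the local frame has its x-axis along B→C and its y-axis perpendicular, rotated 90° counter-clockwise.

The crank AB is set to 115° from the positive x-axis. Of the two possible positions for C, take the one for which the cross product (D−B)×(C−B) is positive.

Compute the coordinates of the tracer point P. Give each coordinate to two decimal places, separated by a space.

A=(0,0), D=(4.00,0)
B = A + 4.00·(cos115°, sin115°) = (-1.6905, 3.6252)
|BD| = 6.7471
circle(B,6.00) ∩ circle(D,8.00): a=1.2986, h=5.8578
  candidates: C₊=(2.5521,7.8679) cross=39.523; C₋=(-3.7426,-2.0129) cross=-39.523
  mode + wants cross > 0 → take C=(2.5521,7.8679) (cross=39.523)
ex = (C−B)/|BC| = (0.7071,0.7071); ey = (-0.7071,0.7071)
P = B + 3.34·ex + -0.90·ey = (1.3077,5.3506)

1.31 5.35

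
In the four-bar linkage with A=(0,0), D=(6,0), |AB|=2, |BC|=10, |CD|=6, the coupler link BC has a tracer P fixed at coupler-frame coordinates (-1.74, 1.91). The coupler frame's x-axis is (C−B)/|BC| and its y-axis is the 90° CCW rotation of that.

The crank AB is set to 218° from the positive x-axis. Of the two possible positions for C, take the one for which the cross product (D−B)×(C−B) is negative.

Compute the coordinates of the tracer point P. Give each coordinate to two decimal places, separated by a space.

-2.23 1.27

A=(0,0), D=(6.00,0)
B = A + 2.00·(cos218°, sin218°) = (-1.5760, -1.2313)
|BD| = 7.6754
circle(B,10.00) ∩ circle(D,6.00): a=8.0069, h=5.9908
  candidates: C₊=(5.3661,5.9664) cross=45.982; C₋=(7.2882,-5.8601) cross=-45.982
  mode - wants cross < 0 → take C=(7.2882,-5.8601) (cross=-45.982)
ex = (C−B)/|BC| = (0.8864,-0.4629); ey = (0.4629,0.8864)
P = B + -1.74·ex + 1.91·ey = (-2.2343,1.2671)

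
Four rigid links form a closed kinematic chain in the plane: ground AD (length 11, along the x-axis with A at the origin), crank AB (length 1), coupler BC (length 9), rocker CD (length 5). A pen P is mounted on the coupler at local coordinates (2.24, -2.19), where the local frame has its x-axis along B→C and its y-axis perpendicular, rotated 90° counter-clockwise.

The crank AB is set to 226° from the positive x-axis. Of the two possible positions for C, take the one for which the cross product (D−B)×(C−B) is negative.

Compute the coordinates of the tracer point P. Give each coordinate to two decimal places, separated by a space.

A=(0,0), D=(11.00,0)
B = A + 1.00·(cos226°, sin226°) = (-0.6947, -0.7193)
|BD| = 11.7168
circle(B,9.00) ∩ circle(D,5.00): a=8.2481, h=3.6012
  candidates: C₊=(7.3168,3.3814) cross=42.194; C₋=(7.7590,-3.8073) cross=-42.194
  mode - wants cross < 0 → take C=(7.7590,-3.8073) (cross=-42.194)
ex = (C−B)/|BC| = (0.9393,-0.3431); ey = (0.3431,0.9393)
P = B + 2.24·ex + -2.19·ey = (0.6579,-3.5450)

0.66 -3.54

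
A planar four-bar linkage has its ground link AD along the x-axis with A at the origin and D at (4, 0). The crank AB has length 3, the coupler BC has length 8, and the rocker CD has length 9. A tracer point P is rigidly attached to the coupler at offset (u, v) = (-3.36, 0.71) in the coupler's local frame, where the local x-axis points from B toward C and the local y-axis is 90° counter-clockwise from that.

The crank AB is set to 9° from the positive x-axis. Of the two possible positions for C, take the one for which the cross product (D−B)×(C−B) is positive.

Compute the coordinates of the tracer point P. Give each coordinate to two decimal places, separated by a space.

4.32 -2.68

A=(0,0), D=(4.00,0)
B = A + 3.00·(cos9°, sin9°) = (2.9631, 0.4693)
|BD| = 1.1382
circle(B,8.00) ∩ circle(D,9.00): a=-6.8989, h=4.0503
  candidates: C₊=(-1.6520,7.0039) cross=4.610; C₋=(-4.9921,-0.3761) cross=-4.610
  mode + wants cross > 0 → take C=(-1.6520,7.0039) (cross=4.610)
ex = (C−B)/|BC| = (-0.5769,0.8168); ey = (-0.8168,-0.5769)
P = B + -3.36·ex + 0.71·ey = (4.3215,-2.6848)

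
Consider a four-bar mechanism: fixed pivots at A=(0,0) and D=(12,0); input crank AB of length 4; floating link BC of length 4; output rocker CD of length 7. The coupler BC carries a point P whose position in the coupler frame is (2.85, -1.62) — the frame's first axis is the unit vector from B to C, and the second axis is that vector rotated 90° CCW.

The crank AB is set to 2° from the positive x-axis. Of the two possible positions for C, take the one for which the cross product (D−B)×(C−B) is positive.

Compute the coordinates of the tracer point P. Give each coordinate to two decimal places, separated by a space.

6.83 1.80

A=(0,0), D=(12.00,0)
B = A + 4.00·(cos2°, sin2°) = (3.9976, 0.1396)
|BD| = 8.0037
circle(B,4.00) ∩ circle(D,7.00): a=1.9403, h=3.4979
  candidates: C₊=(5.9985,3.6031) cross=27.996; C₋=(5.8765,-3.3916) cross=-27.996
  mode + wants cross > 0 → take C=(5.9985,3.6031) (cross=27.996)
ex = (C−B)/|BC| = (0.5002,0.8659); ey = (-0.8659,0.5002)
P = B + 2.85·ex + -1.62·ey = (6.8260,1.7970)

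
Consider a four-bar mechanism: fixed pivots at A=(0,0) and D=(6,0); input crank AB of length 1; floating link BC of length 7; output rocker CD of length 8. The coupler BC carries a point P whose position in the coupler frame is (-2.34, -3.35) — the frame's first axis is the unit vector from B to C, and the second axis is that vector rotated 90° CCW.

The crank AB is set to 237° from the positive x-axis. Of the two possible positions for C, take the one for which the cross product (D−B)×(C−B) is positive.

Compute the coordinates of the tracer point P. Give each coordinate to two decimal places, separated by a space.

2.31 -3.76

A=(0,0), D=(6.00,0)
B = A + 1.00·(cos237°, sin237°) = (-0.5446, -0.8387)
|BD| = 6.5982
circle(B,7.00) ∩ circle(D,8.00): a=2.1624, h=6.6576
  candidates: C₊=(0.7540,6.0398) cross=43.928; C₋=(2.4464,-7.1674) cross=-43.928
  mode + wants cross > 0 → take C=(0.7540,6.0398) (cross=43.928)
ex = (C−B)/|BC| = (0.1855,0.9826); ey = (-0.9826,0.1855)
P = B + -2.34·ex + -3.35·ey = (2.3131,-3.7595)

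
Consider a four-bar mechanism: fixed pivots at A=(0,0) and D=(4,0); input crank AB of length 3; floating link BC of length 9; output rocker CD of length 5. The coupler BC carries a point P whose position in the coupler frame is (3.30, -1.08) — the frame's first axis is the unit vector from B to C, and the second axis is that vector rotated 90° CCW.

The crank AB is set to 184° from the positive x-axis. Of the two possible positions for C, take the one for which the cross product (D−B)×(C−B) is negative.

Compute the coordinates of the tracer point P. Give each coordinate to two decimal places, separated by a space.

-0.76 -2.87

A=(0,0), D=(4.00,0)
B = A + 3.00·(cos184°, sin184°) = (-2.9927, -0.2093)
|BD| = 6.9958
circle(B,9.00) ∩ circle(D,5.00): a=7.5003, h=4.9745
  candidates: C₊=(4.3554,4.9873) cross=34.801; C₋=(4.6531,-4.9572) cross=-34.801
  mode - wants cross < 0 → take C=(4.6531,-4.9572) (cross=-34.801)
ex = (C−B)/|BC| = (0.8495,-0.5275); ey = (0.5275,0.8495)
P = B + 3.30·ex + -1.08·ey = (-0.7590,-2.8677)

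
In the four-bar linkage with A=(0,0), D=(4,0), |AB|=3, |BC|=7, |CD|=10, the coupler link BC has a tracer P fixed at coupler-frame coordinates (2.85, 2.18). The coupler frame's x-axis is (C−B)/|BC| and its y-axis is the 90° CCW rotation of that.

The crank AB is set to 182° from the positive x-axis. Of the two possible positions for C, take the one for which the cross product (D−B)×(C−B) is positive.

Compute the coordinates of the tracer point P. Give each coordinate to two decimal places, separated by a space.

A=(0,0), D=(4.00,0)
B = A + 3.00·(cos182°, sin182°) = (-2.9982, -0.1047)
|BD| = 6.9990
circle(B,7.00) ∩ circle(D,10.00): a=-0.1439, h=6.9985
  candidates: C₊=(-3.2468,6.8909) cross=48.982; C₋=(-3.0374,-7.1046) cross=-48.982
  mode + wants cross > 0 → take C=(-3.2468,6.8909) (cross=48.982)
ex = (C−B)/|BC| = (-0.0355,0.9994); ey = (-0.9994,-0.0355)
P = B + 2.85·ex + 2.18·ey = (-5.2780,2.6661)

-5.28 2.67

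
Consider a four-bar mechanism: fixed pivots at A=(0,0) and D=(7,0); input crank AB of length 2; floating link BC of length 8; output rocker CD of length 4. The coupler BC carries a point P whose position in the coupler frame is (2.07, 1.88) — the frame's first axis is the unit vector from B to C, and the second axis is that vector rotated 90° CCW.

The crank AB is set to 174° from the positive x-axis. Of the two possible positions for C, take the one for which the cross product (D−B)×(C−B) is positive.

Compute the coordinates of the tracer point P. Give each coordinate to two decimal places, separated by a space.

A=(0,0), D=(7.00,0)
B = A + 2.00·(cos174°, sin174°) = (-1.9890, 0.2091)
|BD| = 8.9915
circle(B,8.00) ∩ circle(D,4.00): a=7.1649, h=3.5586
  candidates: C₊=(5.2567,3.6001) cross=31.997; C₋=(5.0912,-3.5152) cross=-31.997
  mode + wants cross > 0 → take C=(5.2567,3.6001) (cross=31.997)
ex = (C−B)/|BC| = (0.9057,0.4239); ey = (-0.4239,0.9057)
P = B + 2.07·ex + 1.88·ey = (-0.9111,2.7892)

-0.91 2.79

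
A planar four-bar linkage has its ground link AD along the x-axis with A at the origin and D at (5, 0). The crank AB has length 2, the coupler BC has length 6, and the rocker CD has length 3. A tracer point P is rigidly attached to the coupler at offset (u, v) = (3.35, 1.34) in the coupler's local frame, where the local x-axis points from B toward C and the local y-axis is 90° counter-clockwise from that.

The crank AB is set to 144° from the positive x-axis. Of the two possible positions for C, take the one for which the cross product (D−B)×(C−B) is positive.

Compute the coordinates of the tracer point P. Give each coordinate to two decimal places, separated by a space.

A=(0,0), D=(5.00,0)
B = A + 2.00·(cos144°, sin144°) = (-1.6180, 1.1756)
|BD| = 6.7216
circle(B,6.00) ∩ circle(D,3.00): a=5.3693, h=2.6779
  candidates: C₊=(4.1368,2.8731) cross=18.000; C₋=(3.2001,-2.4001) cross=-18.000
  mode + wants cross > 0 → take C=(4.1368,2.8731) (cross=18.000)
ex = (C−B)/|BC| = (0.9591,0.2829); ey = (-0.2829,0.9591)
P = B + 3.35·ex + 1.34·ey = (1.2160,3.4086)

1.22 3.41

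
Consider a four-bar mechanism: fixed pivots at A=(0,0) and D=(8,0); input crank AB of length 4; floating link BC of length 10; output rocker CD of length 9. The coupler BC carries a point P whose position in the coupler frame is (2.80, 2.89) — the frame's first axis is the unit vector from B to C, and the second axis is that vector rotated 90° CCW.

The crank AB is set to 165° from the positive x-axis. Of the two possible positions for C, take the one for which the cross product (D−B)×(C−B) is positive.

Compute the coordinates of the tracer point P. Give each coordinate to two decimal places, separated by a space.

A=(0,0), D=(8.00,0)
B = A + 4.00·(cos165°, sin165°) = (-3.8637, 1.0353)
|BD| = 11.9088
circle(B,10.00) ∩ circle(D,9.00): a=6.7521, h=7.3762
  candidates: C₊=(3.5041,7.7966) cross=87.842; C₋=(2.2216,-6.9000) cross=-87.842
  mode + wants cross > 0 → take C=(3.5041,7.7966) (cross=87.842)
ex = (C−B)/|BC| = (0.7368,0.6761); ey = (-0.6761,0.7368)
P = B + 2.80·ex + 2.89·ey = (-3.7547,5.0577)

-3.75 5.06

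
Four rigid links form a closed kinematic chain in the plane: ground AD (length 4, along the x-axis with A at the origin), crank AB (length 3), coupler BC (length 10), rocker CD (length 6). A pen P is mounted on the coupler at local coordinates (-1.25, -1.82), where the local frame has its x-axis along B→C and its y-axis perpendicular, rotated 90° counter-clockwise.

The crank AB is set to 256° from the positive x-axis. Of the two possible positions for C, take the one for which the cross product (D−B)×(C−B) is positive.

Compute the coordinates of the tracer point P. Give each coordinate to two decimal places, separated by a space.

A=(0,0), D=(4.00,0)
B = A + 3.00·(cos256°, sin256°) = (-0.7258, -2.9109)
|BD| = 5.5503
circle(B,10.00) ∩ circle(D,6.00): a=8.5406, h=5.2018
  candidates: C₊=(3.8179,5.9972) cross=28.871; C₋=(9.2741,-2.8607) cross=-28.871
  mode + wants cross > 0 → take C=(3.8179,5.9972) (cross=28.871)
ex = (C−B)/|BC| = (0.4544,0.8908); ey = (-0.8908,0.4544)
P = B + -1.25·ex + -1.82·ey = (0.3275,-4.8514)

0.33 -4.85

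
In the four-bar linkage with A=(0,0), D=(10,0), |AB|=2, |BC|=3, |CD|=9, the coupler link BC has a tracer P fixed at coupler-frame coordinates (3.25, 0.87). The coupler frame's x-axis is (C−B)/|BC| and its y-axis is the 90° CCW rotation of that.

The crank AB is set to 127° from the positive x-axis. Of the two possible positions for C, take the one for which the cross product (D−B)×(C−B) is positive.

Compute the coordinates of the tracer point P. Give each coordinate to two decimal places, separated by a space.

1.33 3.81

A=(0,0), D=(10.00,0)
B = A + 2.00·(cos127°, sin127°) = (-1.2036, 1.5973)
|BD| = 11.3169
circle(B,3.00) ∩ circle(D,9.00): a=2.4774, h=1.6919
  candidates: C₊=(1.4877,2.9226) cross=19.147; C₋=(1.0102,-0.4274) cross=-19.147
  mode + wants cross > 0 → take C=(1.4877,2.9226) (cross=19.147)
ex = (C−B)/|BC| = (0.8971,0.4418); ey = (-0.4418,0.8971)
P = B + 3.25·ex + 0.87·ey = (1.3277,3.8135)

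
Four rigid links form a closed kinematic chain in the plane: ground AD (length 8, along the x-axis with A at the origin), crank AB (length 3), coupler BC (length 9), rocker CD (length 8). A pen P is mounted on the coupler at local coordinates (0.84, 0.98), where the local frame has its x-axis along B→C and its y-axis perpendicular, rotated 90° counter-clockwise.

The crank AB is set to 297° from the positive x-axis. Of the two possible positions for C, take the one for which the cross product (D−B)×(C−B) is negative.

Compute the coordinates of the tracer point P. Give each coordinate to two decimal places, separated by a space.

2.62 -2.38

A=(0,0), D=(8.00,0)
B = A + 3.00·(cos297°, sin297°) = (1.3620, -2.6730)
|BD| = 7.1560
circle(B,9.00) ∩ circle(D,8.00): a=4.7658, h=7.6346
  candidates: C₊=(2.9310,6.1891) cross=54.633; C₋=(8.6346,-7.9748) cross=-54.633
  mode - wants cross < 0 → take C=(8.6346,-7.9748) (cross=-54.633)
ex = (C−B)/|BC| = (0.8081,-0.5891); ey = (0.5891,0.8081)
P = B + 0.84·ex + 0.98·ey = (2.6181,-2.3759)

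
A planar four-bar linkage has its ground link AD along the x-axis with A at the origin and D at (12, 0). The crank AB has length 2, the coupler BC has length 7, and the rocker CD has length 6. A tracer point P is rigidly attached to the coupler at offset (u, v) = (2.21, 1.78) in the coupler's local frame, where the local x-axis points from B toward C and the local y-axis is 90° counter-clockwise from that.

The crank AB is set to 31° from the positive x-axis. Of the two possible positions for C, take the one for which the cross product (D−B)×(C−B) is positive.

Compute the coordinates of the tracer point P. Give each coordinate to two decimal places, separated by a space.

2.81 3.65

A=(0,0), D=(12.00,0)
B = A + 2.00·(cos31°, sin31°) = (1.7143, 1.0301)
|BD| = 10.3371
circle(B,7.00) ∩ circle(D,6.00): a=5.7974, h=3.9231
  candidates: C₊=(7.8738,4.3559) cross=40.553; C₋=(7.0919,-3.4512) cross=-40.553
  mode + wants cross > 0 → take C=(7.8738,4.3559) (cross=40.553)
ex = (C−B)/|BC| = (0.8799,0.4751); ey = (-0.4751,0.8799)
P = B + 2.21·ex + 1.78·ey = (2.8132,3.6464)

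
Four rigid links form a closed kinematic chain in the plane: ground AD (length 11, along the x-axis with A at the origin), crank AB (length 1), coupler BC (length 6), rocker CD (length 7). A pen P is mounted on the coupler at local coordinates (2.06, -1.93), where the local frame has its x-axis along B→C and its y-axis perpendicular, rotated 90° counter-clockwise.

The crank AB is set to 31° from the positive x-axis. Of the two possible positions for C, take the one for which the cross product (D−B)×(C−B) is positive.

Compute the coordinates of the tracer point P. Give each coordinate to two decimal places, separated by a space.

3.67 0.33

A=(0,0), D=(11.00,0)
B = A + 1.00·(cos31°, sin31°) = (0.8572, 0.5150)
|BD| = 10.1559
circle(B,6.00) ∩ circle(D,7.00): a=4.4379, h=4.0379
  candidates: C₊=(5.4942,4.3227) cross=41.009; C₋=(5.0846,-3.7427) cross=-41.009
  mode + wants cross > 0 → take C=(5.4942,4.3227) (cross=41.009)
ex = (C−B)/|BC| = (0.7728,0.6346); ey = (-0.6346,0.7728)
P = B + 2.06·ex + -1.93·ey = (3.6740,0.3308)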